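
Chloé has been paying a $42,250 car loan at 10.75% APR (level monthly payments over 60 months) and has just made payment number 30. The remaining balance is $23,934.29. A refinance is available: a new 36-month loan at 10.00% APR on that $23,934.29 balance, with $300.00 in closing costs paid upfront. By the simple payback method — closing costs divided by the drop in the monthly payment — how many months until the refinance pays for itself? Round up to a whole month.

3 months

Current payment = 42,250 × 10.75%/12 / (1 − (1+0.0089583)^−60) = $913.36.
Refinanced payment = 23,934.29 × 0.0083333 / (1 − (1+0.0083333)^−36) = $772.29.
Monthly savings = $913.36 − $772.29 = $141.07.
Break-even = $300.00 / $141.07 = 2.13 → 3 months.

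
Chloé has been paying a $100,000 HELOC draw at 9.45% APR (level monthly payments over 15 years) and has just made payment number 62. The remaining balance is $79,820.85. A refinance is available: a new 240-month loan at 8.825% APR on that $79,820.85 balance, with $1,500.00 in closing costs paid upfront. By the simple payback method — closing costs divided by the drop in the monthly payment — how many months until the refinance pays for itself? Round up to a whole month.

Current payment = 100,000 × 9.45%/12 / (1 − (1+0.0078750)^−180) = $1,041.21.
Refinanced payment = 79,820.85 × 0.0073542 / (1 − (1+0.0073542)^−240) = $709.21.
Monthly savings = $1,041.21 − $709.21 = $332.00.
Break-even = $1,500.00 / $332.00 = 4.52 → 5 months.

5 months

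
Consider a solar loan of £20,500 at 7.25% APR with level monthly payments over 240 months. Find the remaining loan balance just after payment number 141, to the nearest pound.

£12,046

With monthly rate i = 7.25%/12 = 0.0060417, the balance after k of n payments is P · [(1+i)^n − (1+i)^k] / [(1+i)^n − 1].
(1+0.0060417)^240 = 4.24455657 and (1+0.0060417)^141 = 2.33803760, so the balance is 20,500 × (4.24455657 − 2.33803760) / (4.24455657 − 1) = £12,045.91.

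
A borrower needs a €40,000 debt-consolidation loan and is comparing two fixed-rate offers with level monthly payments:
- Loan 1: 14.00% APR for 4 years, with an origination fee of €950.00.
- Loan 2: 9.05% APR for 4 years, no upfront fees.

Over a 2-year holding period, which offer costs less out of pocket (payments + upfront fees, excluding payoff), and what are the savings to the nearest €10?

Loan 1: monthly rate = 14%/12 = 0.0116667; payment = 40,000 × 0.0116667 / (1 − (1+0.0116667)^−48) = €1,093.06.
Loan 2: at 9.05% the monthly rate is 0.0075417, so the payment is 40,000 × 0.0075417 / (1 − 1.0075417^−48) = €996.35.
Over 24 months: Loan 1 costs 24 × €1,093.06 + €950.00 = €27,183.44; Loan 2 costs 24 × €996.35 = €23,912.40.
Loan 2 is cheaper by €27,183.44 − €23,912.40 = €3,271.04.

Loan 2 by €3,270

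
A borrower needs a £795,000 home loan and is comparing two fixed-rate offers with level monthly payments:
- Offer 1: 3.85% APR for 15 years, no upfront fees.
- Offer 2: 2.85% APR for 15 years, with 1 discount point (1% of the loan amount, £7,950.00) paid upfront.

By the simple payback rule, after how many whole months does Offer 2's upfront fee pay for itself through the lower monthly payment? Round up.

Offer 1: at 3.85% the monthly rate is 0.0032083, so the payment is 795,000 × 0.0032083 / (1 − 1.0032083^−180) = £5,820.94.
Offer 2: monthly rate = 2.85%/12 = 0.0023750; payment = 795,000 × 0.0023750 / (1 − (1+0.0023750)^−180) = £5,432.95.
Monthly savings = £5,820.94 − £5,432.95 = £387.99.
Break-even = £7,950.00 / £387.99 = 20.49 → 21 months.

21 months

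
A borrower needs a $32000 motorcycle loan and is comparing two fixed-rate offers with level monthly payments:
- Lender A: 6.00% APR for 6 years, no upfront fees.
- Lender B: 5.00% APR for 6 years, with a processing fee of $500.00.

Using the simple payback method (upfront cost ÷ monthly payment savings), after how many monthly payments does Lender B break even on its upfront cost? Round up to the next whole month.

34 months

Lender A: at 6.00% the monthly rate is 0.0050000, so the payment is 32,000 × 0.0050000 / (1 − 1.0050000^−72) = $530.33.
Lender B: at 5.00% the monthly rate is 0.0041667, so the payment is 32,000 × 0.0041667 / (1 − 1.0041667^−72) = $515.36.
Monthly savings = $530.33 − $515.36 = $14.97.
Break-even = $500.00 / $14.97 = 33.40 → 34 months.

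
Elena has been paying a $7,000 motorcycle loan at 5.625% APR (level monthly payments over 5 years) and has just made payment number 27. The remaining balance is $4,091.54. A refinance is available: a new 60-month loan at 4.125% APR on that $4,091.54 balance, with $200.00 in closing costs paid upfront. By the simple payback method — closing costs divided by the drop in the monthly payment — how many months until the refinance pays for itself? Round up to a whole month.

Current payment = 7,000 × 5.625%/12 / (1 − (1+0.0046875)^−60) = $134.11.
Refinanced payment = 4,091.54 × 0.0034375 / (1 − (1+0.0034375)^−60) = $75.58.
Monthly savings = $134.11 − $75.58 = $58.53.
Break-even = $200.00 / $58.53 = 3.42 → 4 months.

4 months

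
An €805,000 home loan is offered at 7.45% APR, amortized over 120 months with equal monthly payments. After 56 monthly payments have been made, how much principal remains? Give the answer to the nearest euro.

With monthly rate i = 7.45%/12 = 0.0062083, the balance after k of n payments is P · [(1+i)^n − (1+i)^k] / [(1+i)^n − 1].
(1+0.0062083)^120 = 2.10159572 and (1+0.0062083)^56 = 1.41423945, so the balance is 805,000 × (2.10159572 − 1.41423945) / (2.10159572 − 1) = €502,291.16.

€502,291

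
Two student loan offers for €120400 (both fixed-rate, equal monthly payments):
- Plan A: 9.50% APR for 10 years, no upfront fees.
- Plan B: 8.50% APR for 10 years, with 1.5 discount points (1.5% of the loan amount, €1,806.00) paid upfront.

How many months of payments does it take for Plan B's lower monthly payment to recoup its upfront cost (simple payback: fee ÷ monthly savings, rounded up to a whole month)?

Plan A: at 9.50% the monthly rate is 0.0079167, so the payment is 120,400 × 0.0079167 / (1 − 1.0079167^−120) = €1,557.95.
Plan B: at 8.50% the monthly rate is 0.0070833, so the payment is 120,400 × 0.0070833 / (1 − 1.0070833^−120) = €1,492.79.
Monthly savings = €1,557.95 − €1,492.79 = €65.16.
Break-even = €1,806.00 / €65.16 = 27.72 → 28 months.

28 months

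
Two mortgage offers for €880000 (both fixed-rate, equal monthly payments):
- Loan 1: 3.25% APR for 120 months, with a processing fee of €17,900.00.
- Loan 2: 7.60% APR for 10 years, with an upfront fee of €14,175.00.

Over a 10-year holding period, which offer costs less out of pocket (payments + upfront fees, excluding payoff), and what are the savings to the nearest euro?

Loan 1: at 3.25% the monthly rate is 0.0027083, so the payment is 880,000 × 0.0027083 / (1 − 1.0027083^−120) = €8,599.27.
Loan 2: at 7.60% the monthly rate is 0.0063333, so the payment is 880,000 × 0.0063333 / (1 − 1.0063333^−120) = €10,491.74.
Over 120 months: Loan 1 costs 120 × €8,599.27 + €17,900.00 = €1,049,812.40; Loan 2 costs 120 × €10,491.74 + €14,175.00 = €1,273,183.80.
Loan 1 is cheaper by €1,273,183.80 − €1,049,812.40 = €223,371.40.

Loan 1 by €223,371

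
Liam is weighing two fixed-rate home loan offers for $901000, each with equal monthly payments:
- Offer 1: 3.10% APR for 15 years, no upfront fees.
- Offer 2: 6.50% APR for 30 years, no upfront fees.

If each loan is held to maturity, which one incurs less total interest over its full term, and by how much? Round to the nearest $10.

Offer 1 by $922,370

Offer 1: monthly rate = 3.1%/12 = 0.0025833; payment = 901,000 × 0.0025833 / (1 − (1+0.0025833)^−180) = $6,265.57.
Total interest on Offer 1 = 180 × $6,265.57 − $901,000 = $226,802.60.
Offer 2: at 6.50% the monthly rate is 0.0054167, so the payment is 901,000 × 0.0054167 / (1 − 1.0054167^−360) = $5,694.93.
Total interest on Offer 2 = 360 × $5,694.93 − $901,000 = $1,149,174.80.
Offer 1 is lower by $922,372.20.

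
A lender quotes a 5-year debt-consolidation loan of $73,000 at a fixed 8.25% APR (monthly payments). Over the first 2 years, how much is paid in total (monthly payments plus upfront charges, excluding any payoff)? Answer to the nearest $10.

Monthly rate = 8.25%/12 = 0.0068750; payment = 73,000 × 0.0068750 / (1 − (1+0.0068750)^−60) = $1,488.93.
Total outlay = 24 × $1,488.93 = $35,734.32.

$35,730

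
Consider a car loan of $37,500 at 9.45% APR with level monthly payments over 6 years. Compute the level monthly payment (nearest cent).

$684.36

At 9.45% the monthly rate is 0.0078750, so the payment is 37,500 × 0.0078750 / (1 − 1.0078750^−72) = $684.36.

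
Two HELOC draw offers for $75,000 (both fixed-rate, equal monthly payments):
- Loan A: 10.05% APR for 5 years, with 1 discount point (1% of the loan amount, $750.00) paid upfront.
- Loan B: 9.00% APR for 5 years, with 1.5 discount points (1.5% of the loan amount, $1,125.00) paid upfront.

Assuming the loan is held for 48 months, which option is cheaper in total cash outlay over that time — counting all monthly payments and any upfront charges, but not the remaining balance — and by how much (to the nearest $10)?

Loan A: at 10.05% the monthly rate is 0.0083750, so the payment is 75,000 × 0.0083750 / (1 − 1.0083750^−60) = $1,595.37.
Loan B: monthly rate = 9%/12 = 0.0075000; payment = 75,000 × 0.0075000 / (1 − (1+0.0075000)^−60) = $1,556.88.
Over 48 months: Loan A costs 48 × $1,595.37 + $750.00 = $77,327.76; Loan B costs 48 × $1,556.88 + $1,125.00 = $75,855.24.
Loan B is cheaper by $77,327.76 − $75,855.24 = $1,472.52.

Loan B by $1,470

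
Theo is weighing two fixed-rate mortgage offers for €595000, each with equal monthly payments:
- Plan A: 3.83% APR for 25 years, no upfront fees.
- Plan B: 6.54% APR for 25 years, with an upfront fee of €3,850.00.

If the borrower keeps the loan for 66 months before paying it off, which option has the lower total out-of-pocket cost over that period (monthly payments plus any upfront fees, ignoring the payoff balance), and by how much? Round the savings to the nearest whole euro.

Plan A by €66,373

Plan A: monthly rate = 3.83%/12 = 0.0031917; payment = 595,000 × 0.0031917 / (1 − (1+0.0031917)^−300) = €3,085.05.
Plan B: monthly rate = 6.54%/12 = 0.0054500; payment = 595,000 × 0.0054500 / (1 − (1+0.0054500)^−300) = €4,032.37.
Over 66 months: Plan A costs 66 × €3,085.05 = €203,613.30; Plan B costs 66 × €4,032.37 + €3,850.00 = €269,986.42.
Plan A is cheaper by €269,986.42 − €203,613.30 = €66,373.12.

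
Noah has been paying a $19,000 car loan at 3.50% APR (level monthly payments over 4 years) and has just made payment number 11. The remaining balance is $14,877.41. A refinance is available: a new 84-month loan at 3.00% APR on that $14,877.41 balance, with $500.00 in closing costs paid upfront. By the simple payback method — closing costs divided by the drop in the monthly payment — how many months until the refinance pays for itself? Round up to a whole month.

3 months

Current payment = 19,000 × 3.5%/12 / (1 − (1+0.0029167)^−48) = $424.76.
Refinanced payment = 14,877.41 × 0.0025000 / (1 − (1+0.0025000)^−84) = $196.58.
Monthly savings = $424.76 − $196.58 = $228.18.
Break-even = $500.00 / $228.18 = 2.19 → 3 months.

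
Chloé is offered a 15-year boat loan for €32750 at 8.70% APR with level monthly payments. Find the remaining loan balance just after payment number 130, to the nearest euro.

€13,646

With monthly rate i = 8.7%/12 = 0.0072500, the balance after k of n payments is P · [(1+i)^n − (1+i)^k] / [(1+i)^n − 1].
(1+0.0072500)^180 = 3.67036868 and (1+0.0072500)^130 = 2.55767812, so the balance is 32,750 × (3.67036868 − 2.55767812) / (3.67036868 − 1) = €13,646.29.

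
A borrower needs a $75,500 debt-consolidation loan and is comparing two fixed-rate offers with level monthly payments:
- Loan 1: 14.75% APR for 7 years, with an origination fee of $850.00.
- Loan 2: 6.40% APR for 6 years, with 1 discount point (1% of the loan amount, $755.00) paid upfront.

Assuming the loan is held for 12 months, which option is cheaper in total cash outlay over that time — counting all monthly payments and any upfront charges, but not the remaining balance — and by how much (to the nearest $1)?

Loan 2 by $2,264

Loan 1: at 14.75% the monthly rate is 0.0122917, so the payment is 75,500 × 0.0122917 / (1 − 1.0122917^−84) = $1,446.34.
Loan 2: monthly rate = 6.4%/12 = 0.0053333; payment = 75,500 × 0.0053333 / (1 − (1+0.0053333)^−72) = $1,265.56.
Over 12 months: Loan 1 costs 12 × $1,446.34 + $850.00 = $18,206.08; Loan 2 costs 12 × $1,265.56 + $755.00 = $15,941.72.
Loan 2 is cheaper by $18,206.08 − $15,941.72 = $2,264.36.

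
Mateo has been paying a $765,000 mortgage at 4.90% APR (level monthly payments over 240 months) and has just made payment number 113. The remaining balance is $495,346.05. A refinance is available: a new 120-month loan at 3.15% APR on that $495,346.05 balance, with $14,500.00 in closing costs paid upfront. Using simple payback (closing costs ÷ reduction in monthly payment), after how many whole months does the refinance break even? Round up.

77 months

Current payment = 765,000 × 4.9%/12 / (1 − (1+0.0040833)^−240) = $5,006.50.
Refinanced payment = 495,346.05 × 0.0026250 / (1 − (1+0.0026250)^−120) = $4,817.47.
Monthly savings = $5,006.50 − $4,817.47 = $189.03.
Break-even = $14,500.00 / $189.03 = 76.71 → 77 months.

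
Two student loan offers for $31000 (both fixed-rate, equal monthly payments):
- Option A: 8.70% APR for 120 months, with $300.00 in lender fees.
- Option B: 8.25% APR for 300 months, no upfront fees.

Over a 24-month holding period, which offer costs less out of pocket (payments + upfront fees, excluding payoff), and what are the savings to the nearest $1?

Option A: monthly rate = 8.7%/12 = 0.0072500; payment = 31,000 × 0.0072500 / (1 − (1+0.0072500)^−120) = $387.68.
Option B: monthly rate = 8.25%/12 = 0.0068750; payment = 31,000 × 0.0068750 / (1 − (1+0.0068750)^−300) = $244.42.
Over 24 months: Option A costs 24 × $387.68 + $300.00 = $9,604.32; Option B costs 24 × $244.42 = $5,866.08.
Option B is cheaper by $9,604.32 − $5,866.08 = $3,738.24.

Option B by $3,738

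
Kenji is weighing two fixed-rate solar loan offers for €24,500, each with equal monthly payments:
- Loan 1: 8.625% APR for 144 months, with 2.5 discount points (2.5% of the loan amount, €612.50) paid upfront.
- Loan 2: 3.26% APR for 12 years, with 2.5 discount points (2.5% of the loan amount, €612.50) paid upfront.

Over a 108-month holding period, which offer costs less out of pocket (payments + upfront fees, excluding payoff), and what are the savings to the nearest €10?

Loan 2 by €7,330

Loan 1: at 8.625% the monthly rate is 0.0071875, so the payment is 24,500 × 0.0071875 / (1 − 1.0071875^−144) = €273.67.
Loan 2: monthly rate = 3.26%/12 = 0.0027167; payment = 24,500 × 0.0027167 / (1 − (1+0.0027167)^−144) = €205.81.
Over 108 months: Loan 1 costs 108 × €273.67 + €612.50 = €30,168.86; Loan 2 costs 108 × €205.81 + €612.50 = €22,839.98.
Loan 2 is cheaper by €30,168.86 − €22,839.98 = €7,328.88.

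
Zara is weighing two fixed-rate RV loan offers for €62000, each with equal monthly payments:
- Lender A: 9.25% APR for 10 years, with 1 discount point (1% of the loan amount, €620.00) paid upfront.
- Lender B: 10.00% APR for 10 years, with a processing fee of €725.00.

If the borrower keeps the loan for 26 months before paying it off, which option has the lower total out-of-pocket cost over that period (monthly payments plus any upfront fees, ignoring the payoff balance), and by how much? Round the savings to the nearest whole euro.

Lender A: monthly rate = 9.25%/12 = 0.0077083; payment = 62,000 × 0.0077083 / (1 − (1+0.0077083)^−120) = €793.80.
Lender B: monthly rate = 10%/12 = 0.0083333; payment = 62,000 × 0.0083333 / (1 − (1+0.0083333)^−120) = €819.33.
Over 26 months: Lender A costs 26 × €793.80 + €620.00 = €21,258.80; Lender B costs 26 × €819.33 + €725.00 = €22,027.58.
Lender A is cheaper by €22,027.58 − €21,258.80 = €768.78.

Lender A by €769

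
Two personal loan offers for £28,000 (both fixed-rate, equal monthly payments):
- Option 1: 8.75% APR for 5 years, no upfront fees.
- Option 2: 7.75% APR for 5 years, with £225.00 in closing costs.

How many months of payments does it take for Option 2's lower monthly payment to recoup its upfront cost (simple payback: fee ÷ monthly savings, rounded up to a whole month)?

Option 1: monthly rate = 8.75%/12 = 0.0072917; payment = 28,000 × 0.0072917 / (1 − (1+0.0072917)^−60) = £577.84.
Option 2: at 7.75% the monthly rate is 0.0064583, so the payment is 28,000 × 0.0064583 / (1 − 1.0064583^−60) = £564.39.
Monthly savings = £577.84 − £564.39 = £13.45.
Break-even = £225.00 / £13.45 = 16.73 → 17 months.

17 months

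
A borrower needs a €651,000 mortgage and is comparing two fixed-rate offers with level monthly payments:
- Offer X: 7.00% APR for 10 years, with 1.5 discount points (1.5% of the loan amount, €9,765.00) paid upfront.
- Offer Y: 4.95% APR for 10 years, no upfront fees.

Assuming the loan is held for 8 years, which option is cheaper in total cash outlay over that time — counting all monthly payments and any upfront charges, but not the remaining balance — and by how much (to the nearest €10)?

Offer X: at 7.00% the monthly rate is 0.0058333, so the payment is 651,000 × 0.0058333 / (1 − 1.0058333^−120) = €7,558.66.
Offer Y: at 4.95% the monthly rate is 0.0041250, so the payment is 651,000 × 0.0041250 / (1 − 1.0041250^−120) = €6,888.97.
Over 96 months: Offer X costs 96 × €7,558.66 + €9,765.00 = €735,396.36; Offer Y costs 96 × €6,888.97 = €661,341.12.
Offer Y is cheaper by €735,396.36 − €661,341.12 = €74,055.24.

Offer Y by €74,060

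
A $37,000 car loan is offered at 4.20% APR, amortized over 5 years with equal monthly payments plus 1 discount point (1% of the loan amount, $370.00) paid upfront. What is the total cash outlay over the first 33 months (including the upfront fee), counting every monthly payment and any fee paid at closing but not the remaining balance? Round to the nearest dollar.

Monthly rate = 4.2%/12 = 0.0035000; payment = 37,000 × 0.0035000 / (1 − (1+0.0035000)^−60) = $684.76.
Total outlay = 33 × $684.76 + $370.00 = $22,967.08.

$22,967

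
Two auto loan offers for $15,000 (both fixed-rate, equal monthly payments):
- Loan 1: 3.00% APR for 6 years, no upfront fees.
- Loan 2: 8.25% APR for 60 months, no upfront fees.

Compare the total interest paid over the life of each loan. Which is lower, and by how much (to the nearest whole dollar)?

Loan 1 by $1,947

Loan 1: at 3.00% the monthly rate is 0.0025000, so the payment is 15,000 × 0.0025000 / (1 − 1.0025000^−72) = $227.91.
Total interest on Loan 1 = 72 × $227.91 − $15,000 = $1,409.52.
Loan 2: at 8.25% the monthly rate is 0.0068750, so the payment is 15,000 × 0.0068750 / (1 − 1.0068750^−60) = $305.94.
Total interest on Loan 2 = 60 × $305.94 − $15,000 = $3,356.40.
Loan 1 is lower by $1,946.88.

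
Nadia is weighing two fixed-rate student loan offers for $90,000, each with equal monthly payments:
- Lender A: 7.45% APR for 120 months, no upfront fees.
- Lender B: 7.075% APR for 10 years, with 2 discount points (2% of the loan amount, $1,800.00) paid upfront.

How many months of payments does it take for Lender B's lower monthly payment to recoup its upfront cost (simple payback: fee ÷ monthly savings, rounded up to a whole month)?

Lender A: monthly rate = 7.45%/12 = 0.0062083; payment = 90,000 × 0.0062083 / (1 − (1+0.0062083)^−120) = $1,065.97.
Lender B: at 7.075% the monthly rate is 0.0058958, so the payment is 90,000 × 0.0058958 / (1 − 1.0058958^−120) = $1,048.46.
Monthly savings = $1,065.97 − $1,048.46 = $17.51.
Break-even = $1,800.00 / $17.51 = 102.80 → 103 months.

103 months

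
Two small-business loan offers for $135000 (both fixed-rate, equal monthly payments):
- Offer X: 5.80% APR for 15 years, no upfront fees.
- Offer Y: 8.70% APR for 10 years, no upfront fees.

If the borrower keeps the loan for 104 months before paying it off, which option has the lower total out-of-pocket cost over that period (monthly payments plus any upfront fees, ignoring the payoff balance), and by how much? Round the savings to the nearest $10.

Offer X by $58,620

Offer X: monthly rate = 5.8%/12 = 0.0048333; payment = 135,000 × 0.0048333 / (1 − (1+0.0048333)^−180) = $1,124.67.
Offer Y: at 8.70% the monthly rate is 0.0072500, so the payment is 135,000 × 0.0072500 / (1 − 1.0072500^−120) = $1,688.28.
Over 104 months: Offer X costs 104 × $1,124.67 = $116,965.68; Offer Y costs 104 × $1,688.28 = $175,581.12.
Offer X is cheaper by $175,581.12 − $116,965.68 = $58,615.44.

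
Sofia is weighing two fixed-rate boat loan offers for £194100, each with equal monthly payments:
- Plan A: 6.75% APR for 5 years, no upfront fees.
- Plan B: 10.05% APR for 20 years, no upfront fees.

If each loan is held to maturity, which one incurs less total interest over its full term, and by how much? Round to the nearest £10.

Plan A by £221,860

Plan A: monthly rate = 6.75%/12 = 0.0056250; payment = 194,100 × 0.0056250 / (1 − (1+0.0056250)^−60) = £3,820.56.
Total interest on Plan A = 60 × £3,820.56 − £194,100 = £35,133.60.
Plan B: at 10.05% the monthly rate is 0.0083750, so the payment is 194,100 × 0.0083750 / (1 − 1.0083750^−240) = £1,879.54.
Total interest on Plan B = 240 × £1,879.54 − £194,100 = £256,989.60.
Plan A is lower by £221,856.00.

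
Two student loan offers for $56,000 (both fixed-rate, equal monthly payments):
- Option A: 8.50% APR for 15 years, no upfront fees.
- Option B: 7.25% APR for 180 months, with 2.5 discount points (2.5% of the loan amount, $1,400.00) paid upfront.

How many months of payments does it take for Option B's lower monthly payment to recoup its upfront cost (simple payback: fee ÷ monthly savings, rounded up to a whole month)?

Option A: monthly rate = 8.5%/12 = 0.0070833; payment = 56,000 × 0.0070833 / (1 − (1+0.0070833)^−180) = $551.45.
Option B: monthly rate = 7.25%/12 = 0.0060417; payment = 56,000 × 0.0060417 / (1 − (1+0.0060417)^−180) = $511.20.
Monthly savings = $551.45 − $511.20 = $40.25.
Break-even = $1,400.00 / $40.25 = 34.78 → 35 months.

35 months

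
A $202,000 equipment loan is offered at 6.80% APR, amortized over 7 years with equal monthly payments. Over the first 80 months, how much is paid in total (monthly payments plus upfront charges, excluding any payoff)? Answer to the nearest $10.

$242,320

At 6.80% the monthly rate is 0.0056667, so the payment is 202,000 × 0.0056667 / (1 − 1.0056667^−84) = $3,029.01.
Total outlay = 80 × $3,029.01 = $242,320.80.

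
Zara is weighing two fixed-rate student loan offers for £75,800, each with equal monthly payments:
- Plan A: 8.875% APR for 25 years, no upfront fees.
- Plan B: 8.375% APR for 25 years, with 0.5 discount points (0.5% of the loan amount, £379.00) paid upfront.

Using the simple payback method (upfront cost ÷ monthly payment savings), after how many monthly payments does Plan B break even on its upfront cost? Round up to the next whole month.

15 months

Plan A: monthly rate = 8.875%/12 = 0.0073958; payment = 75,800 × 0.0073958 / (1 − (1+0.0073958)^−300) = £629.64.
Plan B: monthly rate = 8.375%/12 = 0.0069792; payment = 75,800 × 0.0069792 / (1 − (1+0.0069792)^−300) = £603.99.
Monthly savings = £629.64 − £603.99 = £25.65.
Break-even = £379.00 / £25.65 = 14.78 → 15 months.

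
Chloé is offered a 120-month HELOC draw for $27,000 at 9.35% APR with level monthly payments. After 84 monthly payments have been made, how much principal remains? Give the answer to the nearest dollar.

$10,861

With monthly rate i = 9.35%/12 = 0.0077917, the balance after k of n payments is P · [(1+i)^n − (1+i)^k] / [(1+i)^n − 1].
(1+0.0077917)^120 = 2.53799959 and (1+0.0077917)^84 = 1.91930539, so the balance is 27,000 × (2.53799959 − 1.91930539) / (2.53799959 − 1) = $10,861.34.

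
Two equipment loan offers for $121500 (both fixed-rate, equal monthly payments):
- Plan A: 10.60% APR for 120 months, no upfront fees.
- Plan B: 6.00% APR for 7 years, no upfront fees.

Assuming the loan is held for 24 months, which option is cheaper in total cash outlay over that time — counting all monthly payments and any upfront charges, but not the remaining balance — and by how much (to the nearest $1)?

Plan A by $3,088

Plan A: at 10.60% the monthly rate is 0.0088333, so the payment is 121,500 × 0.0088333 / (1 − 1.0088333^−120) = $1,646.27.
Plan B: monthly rate = 6%/12 = 0.0050000; payment = 121,500 × 0.0050000 / (1 − (1+0.0050000)^−84) = $1,774.94.
Over 24 months: Plan A costs 24 × $1,646.27 = $39,510.48; Plan B costs 24 × $1,774.94 = $42,598.56.
Plan A is cheaper by $42,598.56 − $39,510.48 = $3,088.08.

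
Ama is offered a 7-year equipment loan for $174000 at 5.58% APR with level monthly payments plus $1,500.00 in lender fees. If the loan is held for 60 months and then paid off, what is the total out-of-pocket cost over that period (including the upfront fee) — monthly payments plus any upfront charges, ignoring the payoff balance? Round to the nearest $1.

Monthly rate = 5.58%/12 = 0.0046500; payment = 174,000 × 0.0046500 / (1 − (1+0.0046500)^−84) = $2,507.00.
Total outlay = 60 × $2,507.00 + $1,500.00 = $151,920.00.

$151,920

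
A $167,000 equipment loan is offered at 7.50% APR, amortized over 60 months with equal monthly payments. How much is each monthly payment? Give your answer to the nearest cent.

Monthly rate = 7.5%/12 = 0.0062500; payment = 167,000 × 0.0062500 / (1 − (1+0.0062500)^−60) = $3,346.34.

$3,346.34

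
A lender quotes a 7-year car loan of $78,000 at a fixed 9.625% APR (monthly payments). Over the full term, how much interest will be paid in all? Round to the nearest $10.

$29,510

Monthly rate = 9.625%/12 = 0.0080208; payment = 78,000 × 0.0080208 / (1 − (1+0.0080208)^−84) = $1,279.83.
Total paid = 84 × $1,279.83 = $107,505.72; interest = $107,505.72 − $78,000 = $29,505.72.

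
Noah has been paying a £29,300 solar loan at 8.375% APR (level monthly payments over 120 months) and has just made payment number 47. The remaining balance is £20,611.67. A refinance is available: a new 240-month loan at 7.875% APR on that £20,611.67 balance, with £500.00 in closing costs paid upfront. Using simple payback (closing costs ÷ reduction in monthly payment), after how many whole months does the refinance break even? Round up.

Current payment = 29,300 × 8.375%/12 / (1 − (1+0.0069792)^−120) = £361.32.
Refinanced payment = 20,611.67 × 0.0065625 / (1 − (1+0.0065625)^−240) = £170.80.
Monthly savings = £361.32 − £170.80 = £190.52.
Break-even = £500.00 / £190.52 = 2.62 → 3 months.

3 months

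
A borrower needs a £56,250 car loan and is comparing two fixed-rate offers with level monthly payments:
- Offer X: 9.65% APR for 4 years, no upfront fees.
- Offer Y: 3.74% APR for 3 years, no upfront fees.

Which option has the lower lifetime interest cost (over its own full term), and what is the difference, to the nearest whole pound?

Offer X: at 9.65% the monthly rate is 0.0080417, so the payment is 56,250 × 0.0080417 / (1 − 1.0080417^−48) = £1,417.21.
Total interest on Offer X = 48 × £1,417.21 − £56,250 = £11,776.08.
Offer Y: at 3.74% the monthly rate is 0.0031167, so the payment is 56,250 × 0.0031167 / (1 − 1.0031167^−36) = £1,654.23.
Total interest on Offer Y = 36 × £1,654.23 − £56,250 = £3,302.28.
Offer Y is lower by £8,473.80.

Offer Y by £8,474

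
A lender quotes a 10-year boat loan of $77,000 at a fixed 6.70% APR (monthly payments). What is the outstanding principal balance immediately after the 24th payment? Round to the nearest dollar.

With monthly rate i = 6.7%/12 = 0.0055833, the balance after k of n payments is P · [(1+i)^n − (1+i)^k] / [(1+i)^n − 1].
(1+0.0055833)^120 = 1.95059902 and (1+0.0055833)^24 = 1.14296676, so the balance is 77,000 × (1.95059902 − 1.14296676) / (1.95059902 − 1) = $65,419.47.

$65,419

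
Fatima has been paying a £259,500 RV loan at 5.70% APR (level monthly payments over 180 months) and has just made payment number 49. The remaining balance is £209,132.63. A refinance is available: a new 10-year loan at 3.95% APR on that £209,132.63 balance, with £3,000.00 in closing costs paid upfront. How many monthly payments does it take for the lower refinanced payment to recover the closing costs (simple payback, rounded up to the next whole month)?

85 months

Current payment = 259,500 × 5.7%/12 / (1 − (1+0.0047500)^−180) = £2,147.97.
Refinanced payment = 209,132.63 × 0.0032917 / (1 − (1+0.0032917)^−120) = £2,112.40.
Monthly savings = £2,147.97 − £2,112.40 = £35.57.
Break-even = £3,000.00 / £35.57 = 84.34 → 85 months.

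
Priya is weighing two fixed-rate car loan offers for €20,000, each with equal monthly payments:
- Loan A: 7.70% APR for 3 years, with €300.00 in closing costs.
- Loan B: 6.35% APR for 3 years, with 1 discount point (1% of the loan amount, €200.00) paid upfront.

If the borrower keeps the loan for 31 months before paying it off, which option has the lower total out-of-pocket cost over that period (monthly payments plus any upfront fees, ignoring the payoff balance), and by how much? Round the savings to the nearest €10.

Loan B by €480

Loan A: at 7.70% the monthly rate is 0.0064167, so the payment is 20,000 × 0.0064167 / (1 − 1.0064167^−36) = €623.96.
Loan B: monthly rate = 6.35%/12 = 0.0052917; payment = 20,000 × 0.0052917 / (1 − (1+0.0052917)^−36) = €611.62.
Over 31 months: Loan A costs 31 × €623.96 + €300.00 = €19,642.76; Loan B costs 31 × €611.62 + €200.00 = €19,160.22.
Loan B is cheaper by €19,642.76 − €19,160.22 = €482.54.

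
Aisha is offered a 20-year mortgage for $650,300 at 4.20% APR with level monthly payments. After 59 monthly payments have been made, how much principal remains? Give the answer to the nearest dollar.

With monthly rate i = 4.2%/12 = 0.0035000, the balance after k of n payments is P · [(1+i)^n − (1+i)^k] / [(1+i)^n − 1].
(1+0.0035000)^240 = 2.31297233 and (1+0.0035000)^59 = 1.22892459, so the balance is 650,300 × (2.31297233 − 1.22892459) / (2.31297233 − 1) = $536,916.30.

$536,916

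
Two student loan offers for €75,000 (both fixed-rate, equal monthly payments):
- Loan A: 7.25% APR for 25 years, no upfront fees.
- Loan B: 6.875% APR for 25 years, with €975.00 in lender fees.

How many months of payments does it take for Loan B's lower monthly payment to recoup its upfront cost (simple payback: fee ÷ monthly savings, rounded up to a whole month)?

Loan A: monthly rate = 7.25%/12 = 0.0060417; payment = 75,000 × 0.0060417 / (1 − (1+0.0060417)^−300) = €542.11.
Loan B: at 6.875% the monthly rate is 0.0057292, so the payment is 75,000 × 0.0057292 / (1 − 1.0057292^−300) = €524.12.
Monthly savings = €542.11 − €524.12 = €17.99.
Break-even = €975.00 / €17.99 = 54.20 → 55 months.

55 months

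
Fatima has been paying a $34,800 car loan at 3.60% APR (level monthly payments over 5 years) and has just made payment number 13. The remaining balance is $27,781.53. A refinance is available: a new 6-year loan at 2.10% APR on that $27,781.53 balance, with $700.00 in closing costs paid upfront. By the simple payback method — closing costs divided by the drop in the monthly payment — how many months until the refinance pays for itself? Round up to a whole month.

4 months

Current payment = 34,800 × 3.6%/12 / (1 − (1+0.0030000)^−60) = $634.63.
Refinanced payment = 27,781.53 × 0.0017500 / (1 − (1+0.0017500)^−72) = $411.01.
Monthly savings = $634.63 − $411.01 = $223.62.
Break-even = $700.00 / $223.62 = 3.13 → 4 months.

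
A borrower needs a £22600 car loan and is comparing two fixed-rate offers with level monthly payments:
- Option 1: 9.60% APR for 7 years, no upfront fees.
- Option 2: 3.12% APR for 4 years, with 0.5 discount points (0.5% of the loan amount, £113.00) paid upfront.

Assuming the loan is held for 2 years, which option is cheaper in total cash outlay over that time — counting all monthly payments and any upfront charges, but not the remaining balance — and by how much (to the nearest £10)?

Option 1: at 9.60% the monthly rate is 0.0080000, so the payment is 22,600 × 0.0080000 / (1 − 1.0080000^−84) = £370.53.
Option 2: monthly rate = 3.12%/12 = 0.0026000; payment = 22,600 × 0.0026000 / (1 − (1+0.0026000)^−48) = £501.44.
Over 24 months: Option 1 costs 24 × £370.53 = £8,892.72; Option 2 costs 24 × £501.44 + £113.00 = £12,147.56.
Option 1 is cheaper by £12,147.56 − £8,892.72 = £3,254.84.

Option 1 by £3,250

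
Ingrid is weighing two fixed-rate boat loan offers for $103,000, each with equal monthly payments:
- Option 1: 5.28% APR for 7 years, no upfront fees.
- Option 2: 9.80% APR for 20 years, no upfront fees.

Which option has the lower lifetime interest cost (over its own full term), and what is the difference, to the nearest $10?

Option 1 by $111,860

Option 1: monthly rate = 5.28%/12 = 0.0044000; payment = 103,000 × 0.0044000 / (1 − (1+0.0044000)^−84) = $1,469.38.
Total interest on Option 1 = 84 × $1,469.38 − $103,000 = $20,427.92.
Option 2: monthly rate = 9.8%/12 = 0.0081667; payment = 103,000 × 0.0081667 / (1 − (1+0.0081667)^−240) = $980.36.
Total interest on Option 2 = 240 × $980.36 − $103,000 = $132,286.40.
Option 1 is lower by $111,858.48.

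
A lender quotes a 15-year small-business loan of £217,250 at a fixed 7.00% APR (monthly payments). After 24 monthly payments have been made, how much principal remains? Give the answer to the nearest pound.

With monthly rate i = 7%/12 = 0.0058333, the balance after k of n payments is P · [(1+i)^n − (1+i)^k] / [(1+i)^n − 1].
(1+0.0058333)^180 = 2.84894673 and (1+0.0058333)^24 = 1.14980602, so the balance is 217,250 × (2.84894673 − 1.14980602) / (2.84894673 − 1) = £199,647.89.

£199,648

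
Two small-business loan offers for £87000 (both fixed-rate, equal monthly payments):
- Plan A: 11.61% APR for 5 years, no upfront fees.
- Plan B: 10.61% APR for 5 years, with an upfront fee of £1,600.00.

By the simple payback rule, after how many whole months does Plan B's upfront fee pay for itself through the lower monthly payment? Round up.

37 months

Plan A: at 11.61% the monthly rate is 0.0096750, so the payment is 87,000 × 0.0096750 / (1 − 1.0096750^−60) = £1,918.16.
Plan B: monthly rate = 10.61%/12 = 0.0088417; payment = 87,000 × 0.0088417 / (1 − (1+0.0088417)^−60) = £1,874.71.
Monthly savings = £1,918.16 − £1,874.71 = £43.45.
Break-even = £1,600.00 / £43.45 = 36.82 → 37 months.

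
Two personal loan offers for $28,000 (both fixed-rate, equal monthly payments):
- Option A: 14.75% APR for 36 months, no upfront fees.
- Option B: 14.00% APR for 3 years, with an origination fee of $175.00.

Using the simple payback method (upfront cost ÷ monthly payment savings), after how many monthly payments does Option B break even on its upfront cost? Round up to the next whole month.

18 months

Option A: at 14.75% the monthly rate is 0.0122917, so the payment is 28,000 × 0.0122917 / (1 − 1.0122917^−36) = $967.20.
Option B: at 14.00% the monthly rate is 0.0116667, so the payment is 28,000 × 0.0116667 / (1 − 1.0116667^−36) = $956.97.
Monthly savings = $967.20 − $956.97 = $10.23.
Break-even = $175.00 / $10.23 = 17.11 → 18 months.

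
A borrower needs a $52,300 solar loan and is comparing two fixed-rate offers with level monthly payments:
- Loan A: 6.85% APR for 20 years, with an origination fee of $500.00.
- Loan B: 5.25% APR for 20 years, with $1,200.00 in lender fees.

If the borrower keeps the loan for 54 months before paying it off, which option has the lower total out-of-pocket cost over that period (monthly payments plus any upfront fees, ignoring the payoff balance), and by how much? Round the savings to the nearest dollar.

Loan B by $1,912

Loan A: at 6.85% the monthly rate is 0.0057083, so the payment is 52,300 × 0.0057083 / (1 − 1.0057083^−240) = $400.79.
Loan B: monthly rate = 5.25%/12 = 0.0043750; payment = 52,300 × 0.0043750 / (1 − (1+0.0043750)^−240) = $352.42.
Over 54 months: Loan A costs 54 × $400.79 + $500.00 = $22,142.66; Loan B costs 54 × $352.42 + $1,200.00 = $20,230.68.
Loan B is cheaper by $22,142.66 − $20,230.68 = $1,911.98.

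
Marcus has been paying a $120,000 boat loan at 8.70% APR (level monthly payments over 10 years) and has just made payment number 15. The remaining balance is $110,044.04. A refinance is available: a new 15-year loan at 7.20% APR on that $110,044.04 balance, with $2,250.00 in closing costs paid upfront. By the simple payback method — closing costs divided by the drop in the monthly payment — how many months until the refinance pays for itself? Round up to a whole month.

Current payment = 120,000 × 8.7%/12 / (1 − (1+0.0072500)^−120) = $1,500.69.
Refinanced payment = 110,044.04 × 0.0060000 / (1 − (1+0.0060000)^−180) = $1,001.45.
Monthly savings = $1,500.69 − $1,001.45 = $499.24.
Break-even = $2,250.00 / $499.24 = 4.51 → 5 months.

5 months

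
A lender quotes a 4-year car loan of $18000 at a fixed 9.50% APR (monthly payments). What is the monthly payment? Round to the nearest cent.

$452.22

Monthly rate = 9.5%/12 = 0.0079167; payment = 18,000 × 0.0079167 / (1 − (1+0.0079167)^−48) = $452.22.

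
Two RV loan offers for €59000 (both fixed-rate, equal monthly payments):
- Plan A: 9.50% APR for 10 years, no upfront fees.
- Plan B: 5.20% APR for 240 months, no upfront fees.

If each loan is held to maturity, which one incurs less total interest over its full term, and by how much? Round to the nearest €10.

Plan A: monthly rate = 9.5%/12 = 0.0079167; payment = 59,000 × 0.0079167 / (1 − (1+0.0079167)^−120) = €763.45.
Total interest on Plan A = 120 × €763.45 − €59,000 = €32,614.00.
Plan B: at 5.20% the monthly rate is 0.0043333, so the payment is 59,000 × 0.0043333 / (1 − 1.0043333^−240) = €395.92.
Total interest on Plan B = 240 × €395.92 − €59,000 = €36,020.80.
Plan A is lower by €3,406.80.

Plan A by €3,410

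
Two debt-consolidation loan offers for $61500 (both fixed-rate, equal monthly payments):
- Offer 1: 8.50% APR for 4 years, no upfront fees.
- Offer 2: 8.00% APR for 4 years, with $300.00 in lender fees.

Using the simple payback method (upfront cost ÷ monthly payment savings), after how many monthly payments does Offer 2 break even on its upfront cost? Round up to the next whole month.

21 months

Offer 1: at 8.50% the monthly rate is 0.0070833, so the payment is 61,500 × 0.0070833 / (1 − 1.0070833^−48) = $1,515.87.
Offer 2: at 8.00% the monthly rate is 0.0066667, so the payment is 61,500 × 0.0066667 / (1 − 1.0066667^−48) = $1,501.39.
Monthly savings = $1,515.87 − $1,501.39 = $14.48.
Break-even = $300.00 / $14.48 = 20.72 → 21 months.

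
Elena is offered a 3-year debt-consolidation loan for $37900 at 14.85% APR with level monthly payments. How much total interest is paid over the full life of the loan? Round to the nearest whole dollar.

$9,297

Monthly rate = 14.85%/12 = 0.0123750; payment = 37,900 × 0.0123750 / (1 − (1+0.0123750)^−36) = $1,311.03.
Total paid = 36 × $1,311.03 = $47,197.08; interest = $47,197.08 − $37,900 = $9,297.08.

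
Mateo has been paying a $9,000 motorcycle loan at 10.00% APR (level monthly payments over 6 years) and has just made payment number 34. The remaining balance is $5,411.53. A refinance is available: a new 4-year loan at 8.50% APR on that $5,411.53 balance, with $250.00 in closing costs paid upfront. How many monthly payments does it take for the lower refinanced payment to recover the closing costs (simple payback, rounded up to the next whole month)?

Current payment = 9,000 × 10%/12 / (1 − (1+0.0083333)^−72) = $166.73.
Refinanced payment = 5,411.53 × 0.0070833 / (1 − (1+0.0070833)^−48) = $133.39.
Monthly savings = $166.73 − $133.39 = $33.34.
Break-even = $250.00 / $33.34 = 7.50 → 8 months.

8 months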